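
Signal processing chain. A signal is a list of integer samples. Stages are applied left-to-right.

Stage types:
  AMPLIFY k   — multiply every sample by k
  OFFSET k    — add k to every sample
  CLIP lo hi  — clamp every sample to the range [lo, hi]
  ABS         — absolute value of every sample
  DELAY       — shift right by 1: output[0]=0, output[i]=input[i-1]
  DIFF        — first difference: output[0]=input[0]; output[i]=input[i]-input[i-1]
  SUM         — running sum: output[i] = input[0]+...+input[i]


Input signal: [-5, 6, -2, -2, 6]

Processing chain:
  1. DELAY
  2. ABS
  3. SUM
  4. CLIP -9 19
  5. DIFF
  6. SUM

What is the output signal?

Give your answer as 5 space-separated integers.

Answer: 0 5 11 13 15

Derivation:
Input: [-5, 6, -2, -2, 6]
Stage 1 (DELAY): [0, -5, 6, -2, -2] = [0, -5, 6, -2, -2] -> [0, -5, 6, -2, -2]
Stage 2 (ABS): |0|=0, |-5|=5, |6|=6, |-2|=2, |-2|=2 -> [0, 5, 6, 2, 2]
Stage 3 (SUM): sum[0..0]=0, sum[0..1]=5, sum[0..2]=11, sum[0..3]=13, sum[0..4]=15 -> [0, 5, 11, 13, 15]
Stage 4 (CLIP -9 19): clip(0,-9,19)=0, clip(5,-9,19)=5, clip(11,-9,19)=11, clip(13,-9,19)=13, clip(15,-9,19)=15 -> [0, 5, 11, 13, 15]
Stage 5 (DIFF): s[0]=0, 5-0=5, 11-5=6, 13-11=2, 15-13=2 -> [0, 5, 6, 2, 2]
Stage 6 (SUM): sum[0..0]=0, sum[0..1]=5, sum[0..2]=11, sum[0..3]=13, sum[0..4]=15 -> [0, 5, 11, 13, 15]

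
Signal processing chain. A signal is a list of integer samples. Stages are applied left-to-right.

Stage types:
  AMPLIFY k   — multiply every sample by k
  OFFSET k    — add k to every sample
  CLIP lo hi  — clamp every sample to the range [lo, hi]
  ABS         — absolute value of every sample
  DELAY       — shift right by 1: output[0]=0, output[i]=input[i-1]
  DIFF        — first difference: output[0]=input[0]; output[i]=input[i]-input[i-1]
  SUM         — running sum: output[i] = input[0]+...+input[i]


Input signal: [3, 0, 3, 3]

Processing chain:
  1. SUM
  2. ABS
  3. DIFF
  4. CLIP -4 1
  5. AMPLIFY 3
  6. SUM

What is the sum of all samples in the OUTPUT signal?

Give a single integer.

Input: [3, 0, 3, 3]
Stage 1 (SUM): sum[0..0]=3, sum[0..1]=3, sum[0..2]=6, sum[0..3]=9 -> [3, 3, 6, 9]
Stage 2 (ABS): |3|=3, |3|=3, |6|=6, |9|=9 -> [3, 3, 6, 9]
Stage 3 (DIFF): s[0]=3, 3-3=0, 6-3=3, 9-6=3 -> [3, 0, 3, 3]
Stage 4 (CLIP -4 1): clip(3,-4,1)=1, clip(0,-4,1)=0, clip(3,-4,1)=1, clip(3,-4,1)=1 -> [1, 0, 1, 1]
Stage 5 (AMPLIFY 3): 1*3=3, 0*3=0, 1*3=3, 1*3=3 -> [3, 0, 3, 3]
Stage 6 (SUM): sum[0..0]=3, sum[0..1]=3, sum[0..2]=6, sum[0..3]=9 -> [3, 3, 6, 9]
Output sum: 21

Answer: 21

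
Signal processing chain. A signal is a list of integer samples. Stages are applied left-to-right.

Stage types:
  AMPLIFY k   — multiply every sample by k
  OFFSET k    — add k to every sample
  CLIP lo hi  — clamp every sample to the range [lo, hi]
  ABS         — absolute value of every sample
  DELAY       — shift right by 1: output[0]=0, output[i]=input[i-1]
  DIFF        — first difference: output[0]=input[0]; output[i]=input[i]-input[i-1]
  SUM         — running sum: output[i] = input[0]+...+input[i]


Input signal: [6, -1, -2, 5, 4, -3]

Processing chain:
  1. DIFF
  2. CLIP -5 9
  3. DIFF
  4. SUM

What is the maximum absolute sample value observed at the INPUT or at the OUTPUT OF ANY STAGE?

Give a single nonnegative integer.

Answer: 11

Derivation:
Input: [6, -1, -2, 5, 4, -3] (max |s|=6)
Stage 1 (DIFF): s[0]=6, -1-6=-7, -2--1=-1, 5--2=7, 4-5=-1, -3-4=-7 -> [6, -7, -1, 7, -1, -7] (max |s|=7)
Stage 2 (CLIP -5 9): clip(6,-5,9)=6, clip(-7,-5,9)=-5, clip(-1,-5,9)=-1, clip(7,-5,9)=7, clip(-1,-5,9)=-1, clip(-7,-5,9)=-5 -> [6, -5, -1, 7, -1, -5] (max |s|=7)
Stage 3 (DIFF): s[0]=6, -5-6=-11, -1--5=4, 7--1=8, -1-7=-8, -5--1=-4 -> [6, -11, 4, 8, -8, -4] (max |s|=11)
Stage 4 (SUM): sum[0..0]=6, sum[0..1]=-5, sum[0..2]=-1, sum[0..3]=7, sum[0..4]=-1, sum[0..5]=-5 -> [6, -5, -1, 7, -1, -5] (max |s|=7)
Overall max amplitude: 11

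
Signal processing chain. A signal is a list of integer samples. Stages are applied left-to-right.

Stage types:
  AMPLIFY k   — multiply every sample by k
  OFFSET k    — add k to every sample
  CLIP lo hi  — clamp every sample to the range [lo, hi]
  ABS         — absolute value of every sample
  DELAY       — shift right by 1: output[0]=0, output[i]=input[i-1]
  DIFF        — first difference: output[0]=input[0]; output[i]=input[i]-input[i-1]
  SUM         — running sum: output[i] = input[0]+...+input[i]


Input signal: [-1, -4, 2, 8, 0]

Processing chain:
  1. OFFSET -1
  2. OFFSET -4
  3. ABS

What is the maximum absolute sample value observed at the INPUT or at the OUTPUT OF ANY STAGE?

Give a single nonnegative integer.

Answer: 9

Derivation:
Input: [-1, -4, 2, 8, 0] (max |s|=8)
Stage 1 (OFFSET -1): -1+-1=-2, -4+-1=-5, 2+-1=1, 8+-1=7, 0+-1=-1 -> [-2, -5, 1, 7, -1] (max |s|=7)
Stage 2 (OFFSET -4): -2+-4=-6, -5+-4=-9, 1+-4=-3, 7+-4=3, -1+-4=-5 -> [-6, -9, -3, 3, -5] (max |s|=9)
Stage 3 (ABS): |-6|=6, |-9|=9, |-3|=3, |3|=3, |-5|=5 -> [6, 9, 3, 3, 5] (max |s|=9)
Overall max amplitude: 9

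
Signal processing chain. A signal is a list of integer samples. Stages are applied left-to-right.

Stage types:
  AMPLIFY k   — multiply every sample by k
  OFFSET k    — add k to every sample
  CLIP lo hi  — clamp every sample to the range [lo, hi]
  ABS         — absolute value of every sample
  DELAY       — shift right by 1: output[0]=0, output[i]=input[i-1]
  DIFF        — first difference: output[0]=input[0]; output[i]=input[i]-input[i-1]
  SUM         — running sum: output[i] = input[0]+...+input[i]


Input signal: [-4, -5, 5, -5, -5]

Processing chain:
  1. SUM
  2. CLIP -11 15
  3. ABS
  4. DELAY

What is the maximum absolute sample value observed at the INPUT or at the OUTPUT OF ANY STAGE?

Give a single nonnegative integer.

Answer: 14

Derivation:
Input: [-4, -5, 5, -5, -5] (max |s|=5)
Stage 1 (SUM): sum[0..0]=-4, sum[0..1]=-9, sum[0..2]=-4, sum[0..3]=-9, sum[0..4]=-14 -> [-4, -9, -4, -9, -14] (max |s|=14)
Stage 2 (CLIP -11 15): clip(-4,-11,15)=-4, clip(-9,-11,15)=-9, clip(-4,-11,15)=-4, clip(-9,-11,15)=-9, clip(-14,-11,15)=-11 -> [-4, -9, -4, -9, -11] (max |s|=11)
Stage 3 (ABS): |-4|=4, |-9|=9, |-4|=4, |-9|=9, |-11|=11 -> [4, 9, 4, 9, 11] (max |s|=11)
Stage 4 (DELAY): [0, 4, 9, 4, 9] = [0, 4, 9, 4, 9] -> [0, 4, 9, 4, 9] (max |s|=9)
Overall max amplitude: 14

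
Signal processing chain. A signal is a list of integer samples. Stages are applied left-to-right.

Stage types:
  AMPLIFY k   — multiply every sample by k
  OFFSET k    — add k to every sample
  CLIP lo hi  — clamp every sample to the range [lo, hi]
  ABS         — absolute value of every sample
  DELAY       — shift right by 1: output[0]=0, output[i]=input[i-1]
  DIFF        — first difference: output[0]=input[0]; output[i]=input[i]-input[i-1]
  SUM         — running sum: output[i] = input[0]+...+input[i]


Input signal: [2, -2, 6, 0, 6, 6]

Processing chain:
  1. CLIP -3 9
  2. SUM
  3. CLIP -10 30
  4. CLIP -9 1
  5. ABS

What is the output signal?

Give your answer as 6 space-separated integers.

Input: [2, -2, 6, 0, 6, 6]
Stage 1 (CLIP -3 9): clip(2,-3,9)=2, clip(-2,-3,9)=-2, clip(6,-3,9)=6, clip(0,-3,9)=0, clip(6,-3,9)=6, clip(6,-3,9)=6 -> [2, -2, 6, 0, 6, 6]
Stage 2 (SUM): sum[0..0]=2, sum[0..1]=0, sum[0..2]=6, sum[0..3]=6, sum[0..4]=12, sum[0..5]=18 -> [2, 0, 6, 6, 12, 18]
Stage 3 (CLIP -10 30): clip(2,-10,30)=2, clip(0,-10,30)=0, clip(6,-10,30)=6, clip(6,-10,30)=6, clip(12,-10,30)=12, clip(18,-10,30)=18 -> [2, 0, 6, 6, 12, 18]
Stage 4 (CLIP -9 1): clip(2,-9,1)=1, clip(0,-9,1)=0, clip(6,-9,1)=1, clip(6,-9,1)=1, clip(12,-9,1)=1, clip(18,-9,1)=1 -> [1, 0, 1, 1, 1, 1]
Stage 5 (ABS): |1|=1, |0|=0, |1|=1, |1|=1, |1|=1, |1|=1 -> [1, 0, 1, 1, 1, 1]

Answer: 1 0 1 1 1 1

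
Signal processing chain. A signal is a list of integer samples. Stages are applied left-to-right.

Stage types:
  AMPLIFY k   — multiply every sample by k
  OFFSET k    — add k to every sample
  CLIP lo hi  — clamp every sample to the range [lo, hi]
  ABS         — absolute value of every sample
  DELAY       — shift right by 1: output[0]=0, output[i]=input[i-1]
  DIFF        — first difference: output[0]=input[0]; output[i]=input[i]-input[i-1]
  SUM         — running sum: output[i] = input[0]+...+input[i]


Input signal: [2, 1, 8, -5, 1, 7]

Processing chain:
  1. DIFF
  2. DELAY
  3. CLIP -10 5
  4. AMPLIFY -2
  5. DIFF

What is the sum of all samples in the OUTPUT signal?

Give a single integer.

Input: [2, 1, 8, -5, 1, 7]
Stage 1 (DIFF): s[0]=2, 1-2=-1, 8-1=7, -5-8=-13, 1--5=6, 7-1=6 -> [2, -1, 7, -13, 6, 6]
Stage 2 (DELAY): [0, 2, -1, 7, -13, 6] = [0, 2, -1, 7, -13, 6] -> [0, 2, -1, 7, -13, 6]
Stage 3 (CLIP -10 5): clip(0,-10,5)=0, clip(2,-10,5)=2, clip(-1,-10,5)=-1, clip(7,-10,5)=5, clip(-13,-10,5)=-10, clip(6,-10,5)=5 -> [0, 2, -1, 5, -10, 5]
Stage 4 (AMPLIFY -2): 0*-2=0, 2*-2=-4, -1*-2=2, 5*-2=-10, -10*-2=20, 5*-2=-10 -> [0, -4, 2, -10, 20, -10]
Stage 5 (DIFF): s[0]=0, -4-0=-4, 2--4=6, -10-2=-12, 20--10=30, -10-20=-30 -> [0, -4, 6, -12, 30, -30]
Output sum: -10

Answer: -10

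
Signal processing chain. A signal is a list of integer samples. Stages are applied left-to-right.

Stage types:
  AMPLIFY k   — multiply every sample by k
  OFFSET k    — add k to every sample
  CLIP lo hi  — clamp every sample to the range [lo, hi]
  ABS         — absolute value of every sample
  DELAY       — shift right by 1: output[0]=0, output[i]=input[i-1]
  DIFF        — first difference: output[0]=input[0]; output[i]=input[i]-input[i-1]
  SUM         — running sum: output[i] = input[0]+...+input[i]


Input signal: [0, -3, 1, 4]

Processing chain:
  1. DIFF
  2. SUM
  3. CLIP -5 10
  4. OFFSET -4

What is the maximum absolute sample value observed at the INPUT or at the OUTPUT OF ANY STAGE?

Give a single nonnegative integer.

Answer: 7

Derivation:
Input: [0, -3, 1, 4] (max |s|=4)
Stage 1 (DIFF): s[0]=0, -3-0=-3, 1--3=4, 4-1=3 -> [0, -3, 4, 3] (max |s|=4)
Stage 2 (SUM): sum[0..0]=0, sum[0..1]=-3, sum[0..2]=1, sum[0..3]=4 -> [0, -3, 1, 4] (max |s|=4)
Stage 3 (CLIP -5 10): clip(0,-5,10)=0, clip(-3,-5,10)=-3, clip(1,-5,10)=1, clip(4,-5,10)=4 -> [0, -3, 1, 4] (max |s|=4)
Stage 4 (OFFSET -4): 0+-4=-4, -3+-4=-7, 1+-4=-3, 4+-4=0 -> [-4, -7, -3, 0] (max |s|=7)
Overall max amplitude: 7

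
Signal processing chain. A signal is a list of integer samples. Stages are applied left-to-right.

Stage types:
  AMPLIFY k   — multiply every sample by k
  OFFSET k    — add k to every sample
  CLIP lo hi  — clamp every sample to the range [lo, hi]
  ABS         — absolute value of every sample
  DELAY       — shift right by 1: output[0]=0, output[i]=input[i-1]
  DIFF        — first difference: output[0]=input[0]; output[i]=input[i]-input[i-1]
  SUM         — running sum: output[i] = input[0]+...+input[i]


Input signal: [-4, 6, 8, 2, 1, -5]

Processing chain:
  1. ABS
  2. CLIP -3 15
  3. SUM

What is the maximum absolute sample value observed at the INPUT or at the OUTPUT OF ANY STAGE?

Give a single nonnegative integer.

Answer: 26

Derivation:
Input: [-4, 6, 8, 2, 1, -5] (max |s|=8)
Stage 1 (ABS): |-4|=4, |6|=6, |8|=8, |2|=2, |1|=1, |-5|=5 -> [4, 6, 8, 2, 1, 5] (max |s|=8)
Stage 2 (CLIP -3 15): clip(4,-3,15)=4, clip(6,-3,15)=6, clip(8,-3,15)=8, clip(2,-3,15)=2, clip(1,-3,15)=1, clip(5,-3,15)=5 -> [4, 6, 8, 2, 1, 5] (max |s|=8)
Stage 3 (SUM): sum[0..0]=4, sum[0..1]=10, sum[0..2]=18, sum[0..3]=20, sum[0..4]=21, sum[0..5]=26 -> [4, 10, 18, 20, 21, 26] (max |s|=26)
Overall max amplitude: 26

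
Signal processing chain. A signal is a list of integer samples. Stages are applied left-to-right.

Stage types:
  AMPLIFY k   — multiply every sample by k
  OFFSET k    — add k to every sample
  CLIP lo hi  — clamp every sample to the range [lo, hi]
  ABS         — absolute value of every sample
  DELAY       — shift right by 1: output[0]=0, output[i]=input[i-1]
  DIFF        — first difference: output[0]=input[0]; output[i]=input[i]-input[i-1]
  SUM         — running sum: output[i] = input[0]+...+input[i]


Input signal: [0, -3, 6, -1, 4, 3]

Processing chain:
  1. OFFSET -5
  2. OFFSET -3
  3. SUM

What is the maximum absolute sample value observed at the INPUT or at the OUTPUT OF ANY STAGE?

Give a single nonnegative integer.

Input: [0, -3, 6, -1, 4, 3] (max |s|=6)
Stage 1 (OFFSET -5): 0+-5=-5, -3+-5=-8, 6+-5=1, -1+-5=-6, 4+-5=-1, 3+-5=-2 -> [-5, -8, 1, -6, -1, -2] (max |s|=8)
Stage 2 (OFFSET -3): -5+-3=-8, -8+-3=-11, 1+-3=-2, -6+-3=-9, -1+-3=-4, -2+-3=-5 -> [-8, -11, -2, -9, -4, -5] (max |s|=11)
Stage 3 (SUM): sum[0..0]=-8, sum[0..1]=-19, sum[0..2]=-21, sum[0..3]=-30, sum[0..4]=-34, sum[0..5]=-39 -> [-8, -19, -21, -30, -34, -39] (max |s|=39)
Overall max amplitude: 39

Answer: 39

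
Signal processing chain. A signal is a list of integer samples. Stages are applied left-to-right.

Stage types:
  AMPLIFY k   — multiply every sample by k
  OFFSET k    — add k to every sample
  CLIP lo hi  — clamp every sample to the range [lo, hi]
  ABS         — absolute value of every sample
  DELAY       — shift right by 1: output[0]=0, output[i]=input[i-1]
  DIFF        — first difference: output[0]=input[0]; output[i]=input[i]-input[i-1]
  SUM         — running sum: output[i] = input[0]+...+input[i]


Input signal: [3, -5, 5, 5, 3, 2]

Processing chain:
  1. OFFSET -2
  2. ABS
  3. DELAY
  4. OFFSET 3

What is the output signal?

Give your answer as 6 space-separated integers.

Answer: 3 4 10 6 6 4

Derivation:
Input: [3, -5, 5, 5, 3, 2]
Stage 1 (OFFSET -2): 3+-2=1, -5+-2=-7, 5+-2=3, 5+-2=3, 3+-2=1, 2+-2=0 -> [1, -7, 3, 3, 1, 0]
Stage 2 (ABS): |1|=1, |-7|=7, |3|=3, |3|=3, |1|=1, |0|=0 -> [1, 7, 3, 3, 1, 0]
Stage 3 (DELAY): [0, 1, 7, 3, 3, 1] = [0, 1, 7, 3, 3, 1] -> [0, 1, 7, 3, 3, 1]
Stage 4 (OFFSET 3): 0+3=3, 1+3=4, 7+3=10, 3+3=6, 3+3=6, 1+3=4 -> [3, 4, 10, 6, 6, 4]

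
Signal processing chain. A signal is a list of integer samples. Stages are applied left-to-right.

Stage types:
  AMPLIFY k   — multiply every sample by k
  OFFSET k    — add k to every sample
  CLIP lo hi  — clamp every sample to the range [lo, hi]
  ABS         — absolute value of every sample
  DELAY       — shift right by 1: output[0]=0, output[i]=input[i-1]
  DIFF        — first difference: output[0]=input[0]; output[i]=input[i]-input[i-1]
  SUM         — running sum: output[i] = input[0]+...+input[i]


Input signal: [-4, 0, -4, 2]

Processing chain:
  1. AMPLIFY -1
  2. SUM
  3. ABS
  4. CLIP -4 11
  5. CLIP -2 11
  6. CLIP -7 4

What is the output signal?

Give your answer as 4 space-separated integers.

Input: [-4, 0, -4, 2]
Stage 1 (AMPLIFY -1): -4*-1=4, 0*-1=0, -4*-1=4, 2*-1=-2 -> [4, 0, 4, -2]
Stage 2 (SUM): sum[0..0]=4, sum[0..1]=4, sum[0..2]=8, sum[0..3]=6 -> [4, 4, 8, 6]
Stage 3 (ABS): |4|=4, |4|=4, |8|=8, |6|=6 -> [4, 4, 8, 6]
Stage 4 (CLIP -4 11): clip(4,-4,11)=4, clip(4,-4,11)=4, clip(8,-4,11)=8, clip(6,-4,11)=6 -> [4, 4, 8, 6]
Stage 5 (CLIP -2 11): clip(4,-2,11)=4, clip(4,-2,11)=4, clip(8,-2,11)=8, clip(6,-2,11)=6 -> [4, 4, 8, 6]
Stage 6 (CLIP -7 4): clip(4,-7,4)=4, clip(4,-7,4)=4, clip(8,-7,4)=4, clip(6,-7,4)=4 -> [4, 4, 4, 4]

Answer: 4 4 4 4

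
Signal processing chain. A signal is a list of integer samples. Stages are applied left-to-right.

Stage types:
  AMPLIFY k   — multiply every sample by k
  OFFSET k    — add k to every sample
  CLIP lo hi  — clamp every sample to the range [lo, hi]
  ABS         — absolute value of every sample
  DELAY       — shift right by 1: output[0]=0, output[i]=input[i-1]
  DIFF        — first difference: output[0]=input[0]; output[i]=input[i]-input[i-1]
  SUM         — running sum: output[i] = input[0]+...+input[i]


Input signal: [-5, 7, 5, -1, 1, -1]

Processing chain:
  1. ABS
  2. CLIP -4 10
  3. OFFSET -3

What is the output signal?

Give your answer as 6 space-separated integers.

Input: [-5, 7, 5, -1, 1, -1]
Stage 1 (ABS): |-5|=5, |7|=7, |5|=5, |-1|=1, |1|=1, |-1|=1 -> [5, 7, 5, 1, 1, 1]
Stage 2 (CLIP -4 10): clip(5,-4,10)=5, clip(7,-4,10)=7, clip(5,-4,10)=5, clip(1,-4,10)=1, clip(1,-4,10)=1, clip(1,-4,10)=1 -> [5, 7, 5, 1, 1, 1]
Stage 3 (OFFSET -3): 5+-3=2, 7+-3=4, 5+-3=2, 1+-3=-2, 1+-3=-2, 1+-3=-2 -> [2, 4, 2, -2, -2, -2]

Answer: 2 4 2 -2 -2 -2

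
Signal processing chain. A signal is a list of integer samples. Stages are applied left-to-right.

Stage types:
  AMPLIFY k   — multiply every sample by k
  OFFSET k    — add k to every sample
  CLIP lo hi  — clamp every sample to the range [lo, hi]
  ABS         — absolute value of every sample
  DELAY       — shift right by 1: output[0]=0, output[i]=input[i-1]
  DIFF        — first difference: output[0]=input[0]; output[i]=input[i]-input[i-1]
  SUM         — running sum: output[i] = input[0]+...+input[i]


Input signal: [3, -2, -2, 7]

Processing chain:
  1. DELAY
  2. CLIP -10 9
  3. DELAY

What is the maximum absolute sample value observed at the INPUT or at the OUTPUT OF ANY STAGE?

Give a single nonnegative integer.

Input: [3, -2, -2, 7] (max |s|=7)
Stage 1 (DELAY): [0, 3, -2, -2] = [0, 3, -2, -2] -> [0, 3, -2, -2] (max |s|=3)
Stage 2 (CLIP -10 9): clip(0,-10,9)=0, clip(3,-10,9)=3, clip(-2,-10,9)=-2, clip(-2,-10,9)=-2 -> [0, 3, -2, -2] (max |s|=3)
Stage 3 (DELAY): [0, 0, 3, -2] = [0, 0, 3, -2] -> [0, 0, 3, -2] (max |s|=3)
Overall max amplitude: 7

Answer: 7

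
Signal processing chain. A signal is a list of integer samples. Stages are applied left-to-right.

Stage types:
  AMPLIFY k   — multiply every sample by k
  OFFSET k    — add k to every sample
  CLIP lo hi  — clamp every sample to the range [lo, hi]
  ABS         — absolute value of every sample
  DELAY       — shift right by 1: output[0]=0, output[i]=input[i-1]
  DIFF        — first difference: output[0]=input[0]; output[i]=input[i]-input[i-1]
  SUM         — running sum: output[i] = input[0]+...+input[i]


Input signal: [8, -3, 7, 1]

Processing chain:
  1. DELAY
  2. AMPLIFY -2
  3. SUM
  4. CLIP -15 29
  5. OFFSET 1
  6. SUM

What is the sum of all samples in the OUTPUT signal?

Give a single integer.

Input: [8, -3, 7, 1]
Stage 1 (DELAY): [0, 8, -3, 7] = [0, 8, -3, 7] -> [0, 8, -3, 7]
Stage 2 (AMPLIFY -2): 0*-2=0, 8*-2=-16, -3*-2=6, 7*-2=-14 -> [0, -16, 6, -14]
Stage 3 (SUM): sum[0..0]=0, sum[0..1]=-16, sum[0..2]=-10, sum[0..3]=-24 -> [0, -16, -10, -24]
Stage 4 (CLIP -15 29): clip(0,-15,29)=0, clip(-16,-15,29)=-15, clip(-10,-15,29)=-10, clip(-24,-15,29)=-15 -> [0, -15, -10, -15]
Stage 5 (OFFSET 1): 0+1=1, -15+1=-14, -10+1=-9, -15+1=-14 -> [1, -14, -9, -14]
Stage 6 (SUM): sum[0..0]=1, sum[0..1]=-13, sum[0..2]=-22, sum[0..3]=-36 -> [1, -13, -22, -36]
Output sum: -70

Answer: -70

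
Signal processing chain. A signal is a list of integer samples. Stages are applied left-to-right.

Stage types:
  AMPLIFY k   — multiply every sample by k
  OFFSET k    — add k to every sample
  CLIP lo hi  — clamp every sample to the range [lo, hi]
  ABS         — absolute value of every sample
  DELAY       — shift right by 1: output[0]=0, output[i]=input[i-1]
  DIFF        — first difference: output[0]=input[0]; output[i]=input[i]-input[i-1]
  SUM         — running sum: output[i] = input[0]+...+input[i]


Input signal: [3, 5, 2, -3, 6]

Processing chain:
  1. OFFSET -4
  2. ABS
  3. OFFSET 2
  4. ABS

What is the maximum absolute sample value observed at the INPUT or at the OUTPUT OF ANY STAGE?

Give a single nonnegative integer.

Answer: 9

Derivation:
Input: [3, 5, 2, -3, 6] (max |s|=6)
Stage 1 (OFFSET -4): 3+-4=-1, 5+-4=1, 2+-4=-2, -3+-4=-7, 6+-4=2 -> [-1, 1, -2, -7, 2] (max |s|=7)
Stage 2 (ABS): |-1|=1, |1|=1, |-2|=2, |-7|=7, |2|=2 -> [1, 1, 2, 7, 2] (max |s|=7)
Stage 3 (OFFSET 2): 1+2=3, 1+2=3, 2+2=4, 7+2=9, 2+2=4 -> [3, 3, 4, 9, 4] (max |s|=9)
Stage 4 (ABS): |3|=3, |3|=3, |4|=4, |9|=9, |4|=4 -> [3, 3, 4, 9, 4] (max |s|=9)
Overall max amplitude: 9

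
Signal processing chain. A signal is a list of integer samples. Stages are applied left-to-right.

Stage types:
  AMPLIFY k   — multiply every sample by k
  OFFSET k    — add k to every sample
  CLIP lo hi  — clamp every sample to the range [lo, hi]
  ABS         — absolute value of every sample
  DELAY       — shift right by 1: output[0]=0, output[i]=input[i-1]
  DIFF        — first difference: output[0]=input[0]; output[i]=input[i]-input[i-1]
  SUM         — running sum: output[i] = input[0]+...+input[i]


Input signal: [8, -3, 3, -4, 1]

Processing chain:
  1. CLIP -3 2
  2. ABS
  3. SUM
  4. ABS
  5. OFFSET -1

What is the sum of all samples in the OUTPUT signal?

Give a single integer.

Input: [8, -3, 3, -4, 1]
Stage 1 (CLIP -3 2): clip(8,-3,2)=2, clip(-3,-3,2)=-3, clip(3,-3,2)=2, clip(-4,-3,2)=-3, clip(1,-3,2)=1 -> [2, -3, 2, -3, 1]
Stage 2 (ABS): |2|=2, |-3|=3, |2|=2, |-3|=3, |1|=1 -> [2, 3, 2, 3, 1]
Stage 3 (SUM): sum[0..0]=2, sum[0..1]=5, sum[0..2]=7, sum[0..3]=10, sum[0..4]=11 -> [2, 5, 7, 10, 11]
Stage 4 (ABS): |2|=2, |5|=5, |7|=7, |10|=10, |11|=11 -> [2, 5, 7, 10, 11]
Stage 5 (OFFSET -1): 2+-1=1, 5+-1=4, 7+-1=6, 10+-1=9, 11+-1=10 -> [1, 4, 6, 9, 10]
Output sum: 30

Answer: 30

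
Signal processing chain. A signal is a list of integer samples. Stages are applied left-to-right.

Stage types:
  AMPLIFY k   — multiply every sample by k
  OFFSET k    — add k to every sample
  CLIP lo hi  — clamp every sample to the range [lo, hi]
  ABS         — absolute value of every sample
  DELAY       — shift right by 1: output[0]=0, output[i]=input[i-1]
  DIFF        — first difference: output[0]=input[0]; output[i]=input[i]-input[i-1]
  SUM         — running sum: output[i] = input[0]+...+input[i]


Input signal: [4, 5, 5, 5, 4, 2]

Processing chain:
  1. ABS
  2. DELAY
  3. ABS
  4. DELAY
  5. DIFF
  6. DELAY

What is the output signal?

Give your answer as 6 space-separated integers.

Input: [4, 5, 5, 5, 4, 2]
Stage 1 (ABS): |4|=4, |5|=5, |5|=5, |5|=5, |4|=4, |2|=2 -> [4, 5, 5, 5, 4, 2]
Stage 2 (DELAY): [0, 4, 5, 5, 5, 4] = [0, 4, 5, 5, 5, 4] -> [0, 4, 5, 5, 5, 4]
Stage 3 (ABS): |0|=0, |4|=4, |5|=5, |5|=5, |5|=5, |4|=4 -> [0, 4, 5, 5, 5, 4]
Stage 4 (DELAY): [0, 0, 4, 5, 5, 5] = [0, 0, 4, 5, 5, 5] -> [0, 0, 4, 5, 5, 5]
Stage 5 (DIFF): s[0]=0, 0-0=0, 4-0=4, 5-4=1, 5-5=0, 5-5=0 -> [0, 0, 4, 1, 0, 0]
Stage 6 (DELAY): [0, 0, 0, 4, 1, 0] = [0, 0, 0, 4, 1, 0] -> [0, 0, 0, 4, 1, 0]

Answer: 0 0 0 4 1 0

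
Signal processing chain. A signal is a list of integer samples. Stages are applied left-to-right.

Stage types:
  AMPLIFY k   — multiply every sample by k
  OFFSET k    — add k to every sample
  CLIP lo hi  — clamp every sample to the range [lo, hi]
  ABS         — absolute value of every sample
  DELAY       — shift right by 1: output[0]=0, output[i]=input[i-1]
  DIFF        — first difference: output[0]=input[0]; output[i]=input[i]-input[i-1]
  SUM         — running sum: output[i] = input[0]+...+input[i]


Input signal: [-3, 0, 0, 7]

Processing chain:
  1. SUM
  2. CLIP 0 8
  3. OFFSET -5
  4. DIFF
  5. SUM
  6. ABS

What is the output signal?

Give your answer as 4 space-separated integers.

Answer: 5 5 5 1

Derivation:
Input: [-3, 0, 0, 7]
Stage 1 (SUM): sum[0..0]=-3, sum[0..1]=-3, sum[0..2]=-3, sum[0..3]=4 -> [-3, -3, -3, 4]
Stage 2 (CLIP 0 8): clip(-3,0,8)=0, clip(-3,0,8)=0, clip(-3,0,8)=0, clip(4,0,8)=4 -> [0, 0, 0, 4]
Stage 3 (OFFSET -5): 0+-5=-5, 0+-5=-5, 0+-5=-5, 4+-5=-1 -> [-5, -5, -5, -1]
Stage 4 (DIFF): s[0]=-5, -5--5=0, -5--5=0, -1--5=4 -> [-5, 0, 0, 4]
Stage 5 (SUM): sum[0..0]=-5, sum[0..1]=-5, sum[0..2]=-5, sum[0..3]=-1 -> [-5, -5, -5, -1]
Stage 6 (ABS): |-5|=5, |-5|=5, |-5|=5, |-1|=1 -> [5, 5, 5, 1]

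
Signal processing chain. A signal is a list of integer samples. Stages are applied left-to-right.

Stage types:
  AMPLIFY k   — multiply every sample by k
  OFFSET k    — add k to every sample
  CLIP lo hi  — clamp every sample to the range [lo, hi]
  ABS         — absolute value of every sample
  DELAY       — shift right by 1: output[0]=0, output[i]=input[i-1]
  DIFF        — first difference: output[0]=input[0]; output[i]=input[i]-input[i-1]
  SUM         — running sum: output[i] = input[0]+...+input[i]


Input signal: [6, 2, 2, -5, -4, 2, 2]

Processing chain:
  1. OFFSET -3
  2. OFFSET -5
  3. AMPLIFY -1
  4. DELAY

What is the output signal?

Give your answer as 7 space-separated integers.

Answer: 0 2 6 6 13 12 6

Derivation:
Input: [6, 2, 2, -5, -4, 2, 2]
Stage 1 (OFFSET -3): 6+-3=3, 2+-3=-1, 2+-3=-1, -5+-3=-8, -4+-3=-7, 2+-3=-1, 2+-3=-1 -> [3, -1, -1, -8, -7, -1, -1]
Stage 2 (OFFSET -5): 3+-5=-2, -1+-5=-6, -1+-5=-6, -8+-5=-13, -7+-5=-12, -1+-5=-6, -1+-5=-6 -> [-2, -6, -6, -13, -12, -6, -6]
Stage 3 (AMPLIFY -1): -2*-1=2, -6*-1=6, -6*-1=6, -13*-1=13, -12*-1=12, -6*-1=6, -6*-1=6 -> [2, 6, 6, 13, 12, 6, 6]
Stage 4 (DELAY): [0, 2, 6, 6, 13, 12, 6] = [0, 2, 6, 6, 13, 12, 6] -> [0, 2, 6, 6, 13, 12, 6]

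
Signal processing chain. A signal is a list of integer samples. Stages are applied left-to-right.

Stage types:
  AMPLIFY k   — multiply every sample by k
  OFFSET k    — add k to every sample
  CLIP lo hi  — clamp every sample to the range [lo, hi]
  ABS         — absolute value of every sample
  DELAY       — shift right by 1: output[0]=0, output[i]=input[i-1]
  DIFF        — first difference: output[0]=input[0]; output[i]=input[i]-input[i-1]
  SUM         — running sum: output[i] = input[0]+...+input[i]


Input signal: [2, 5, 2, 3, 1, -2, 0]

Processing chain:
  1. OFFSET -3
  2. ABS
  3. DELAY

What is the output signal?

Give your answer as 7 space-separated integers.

Answer: 0 1 2 1 0 2 5

Derivation:
Input: [2, 5, 2, 3, 1, -2, 0]
Stage 1 (OFFSET -3): 2+-3=-1, 5+-3=2, 2+-3=-1, 3+-3=0, 1+-3=-2, -2+-3=-5, 0+-3=-3 -> [-1, 2, -1, 0, -2, -5, -3]
Stage 2 (ABS): |-1|=1, |2|=2, |-1|=1, |0|=0, |-2|=2, |-5|=5, |-3|=3 -> [1, 2, 1, 0, 2, 5, 3]
Stage 3 (DELAY): [0, 1, 2, 1, 0, 2, 5] = [0, 1, 2, 1, 0, 2, 5] -> [0, 1, 2, 1, 0, 2, 5]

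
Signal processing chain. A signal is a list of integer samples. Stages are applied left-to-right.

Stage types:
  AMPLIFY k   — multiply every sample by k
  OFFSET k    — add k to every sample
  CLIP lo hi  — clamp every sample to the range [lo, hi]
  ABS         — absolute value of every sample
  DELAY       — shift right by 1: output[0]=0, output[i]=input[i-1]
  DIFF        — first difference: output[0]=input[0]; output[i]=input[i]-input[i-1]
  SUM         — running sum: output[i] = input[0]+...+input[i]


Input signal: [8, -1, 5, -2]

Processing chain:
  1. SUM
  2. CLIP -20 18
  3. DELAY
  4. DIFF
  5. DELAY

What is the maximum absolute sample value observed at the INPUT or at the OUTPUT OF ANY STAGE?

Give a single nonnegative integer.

Input: [8, -1, 5, -2] (max |s|=8)
Stage 1 (SUM): sum[0..0]=8, sum[0..1]=7, sum[0..2]=12, sum[0..3]=10 -> [8, 7, 12, 10] (max |s|=12)
Stage 2 (CLIP -20 18): clip(8,-20,18)=8, clip(7,-20,18)=7, clip(12,-20,18)=12, clip(10,-20,18)=10 -> [8, 7, 12, 10] (max |s|=12)
Stage 3 (DELAY): [0, 8, 7, 12] = [0, 8, 7, 12] -> [0, 8, 7, 12] (max |s|=12)
Stage 4 (DIFF): s[0]=0, 8-0=8, 7-8=-1, 12-7=5 -> [0, 8, -1, 5] (max |s|=8)
Stage 5 (DELAY): [0, 0, 8, -1] = [0, 0, 8, -1] -> [0, 0, 8, -1] (max |s|=8)
Overall max amplitude: 12

Answer: 12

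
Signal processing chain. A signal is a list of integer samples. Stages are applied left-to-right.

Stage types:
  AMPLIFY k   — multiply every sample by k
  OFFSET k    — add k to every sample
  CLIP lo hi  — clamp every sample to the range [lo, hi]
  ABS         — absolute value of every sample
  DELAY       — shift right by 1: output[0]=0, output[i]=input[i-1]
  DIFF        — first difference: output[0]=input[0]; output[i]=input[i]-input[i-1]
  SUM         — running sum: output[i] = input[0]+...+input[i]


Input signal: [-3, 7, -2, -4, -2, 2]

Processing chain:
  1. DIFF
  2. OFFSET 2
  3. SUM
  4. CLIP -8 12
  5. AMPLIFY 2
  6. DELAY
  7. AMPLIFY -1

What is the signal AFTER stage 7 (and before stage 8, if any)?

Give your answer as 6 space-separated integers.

Answer: 0 2 -22 -8 -8 -16

Derivation:
Input: [-3, 7, -2, -4, -2, 2]
Stage 1 (DIFF): s[0]=-3, 7--3=10, -2-7=-9, -4--2=-2, -2--4=2, 2--2=4 -> [-3, 10, -9, -2, 2, 4]
Stage 2 (OFFSET 2): -3+2=-1, 10+2=12, -9+2=-7, -2+2=0, 2+2=4, 4+2=6 -> [-1, 12, -7, 0, 4, 6]
Stage 3 (SUM): sum[0..0]=-1, sum[0..1]=11, sum[0..2]=4, sum[0..3]=4, sum[0..4]=8, sum[0..5]=14 -> [-1, 11, 4, 4, 8, 14]
Stage 4 (CLIP -8 12): clip(-1,-8,12)=-1, clip(11,-8,12)=11, clip(4,-8,12)=4, clip(4,-8,12)=4, clip(8,-8,12)=8, clip(14,-8,12)=12 -> [-1, 11, 4, 4, 8, 12]
Stage 5 (AMPLIFY 2): -1*2=-2, 11*2=22, 4*2=8, 4*2=8, 8*2=16, 12*2=24 -> [-2, 22, 8, 8, 16, 24]
Stage 6 (DELAY): [0, -2, 22, 8, 8, 16] = [0, -2, 22, 8, 8, 16] -> [0, -2, 22, 8, 8, 16]
Stage 7 (AMPLIFY -1): 0*-1=0, -2*-1=2, 22*-1=-22, 8*-1=-8, 8*-1=-8, 16*-1=-16 -> [0, 2, -22, -8, -8, -16]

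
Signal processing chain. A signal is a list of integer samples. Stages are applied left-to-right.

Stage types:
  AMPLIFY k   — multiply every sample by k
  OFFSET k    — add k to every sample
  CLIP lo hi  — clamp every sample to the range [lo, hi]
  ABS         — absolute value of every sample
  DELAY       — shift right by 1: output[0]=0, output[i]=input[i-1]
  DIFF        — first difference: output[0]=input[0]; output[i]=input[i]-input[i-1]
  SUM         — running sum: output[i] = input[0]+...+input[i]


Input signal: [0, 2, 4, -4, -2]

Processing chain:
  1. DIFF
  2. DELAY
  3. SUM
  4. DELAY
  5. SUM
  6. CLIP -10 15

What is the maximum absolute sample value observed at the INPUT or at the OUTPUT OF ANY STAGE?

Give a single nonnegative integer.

Input: [0, 2, 4, -4, -2] (max |s|=4)
Stage 1 (DIFF): s[0]=0, 2-0=2, 4-2=2, -4-4=-8, -2--4=2 -> [0, 2, 2, -8, 2] (max |s|=8)
Stage 2 (DELAY): [0, 0, 2, 2, -8] = [0, 0, 2, 2, -8] -> [0, 0, 2, 2, -8] (max |s|=8)
Stage 3 (SUM): sum[0..0]=0, sum[0..1]=0, sum[0..2]=2, sum[0..3]=4, sum[0..4]=-4 -> [0, 0, 2, 4, -4] (max |s|=4)
Stage 4 (DELAY): [0, 0, 0, 2, 4] = [0, 0, 0, 2, 4] -> [0, 0, 0, 2, 4] (max |s|=4)
Stage 5 (SUM): sum[0..0]=0, sum[0..1]=0, sum[0..2]=0, sum[0..3]=2, sum[0..4]=6 -> [0, 0, 0, 2, 6] (max |s|=6)
Stage 6 (CLIP -10 15): clip(0,-10,15)=0, clip(0,-10,15)=0, clip(0,-10,15)=0, clip(2,-10,15)=2, clip(6,-10,15)=6 -> [0, 0, 0, 2, 6] (max |s|=6)
Overall max amplitude: 8

Answer: 8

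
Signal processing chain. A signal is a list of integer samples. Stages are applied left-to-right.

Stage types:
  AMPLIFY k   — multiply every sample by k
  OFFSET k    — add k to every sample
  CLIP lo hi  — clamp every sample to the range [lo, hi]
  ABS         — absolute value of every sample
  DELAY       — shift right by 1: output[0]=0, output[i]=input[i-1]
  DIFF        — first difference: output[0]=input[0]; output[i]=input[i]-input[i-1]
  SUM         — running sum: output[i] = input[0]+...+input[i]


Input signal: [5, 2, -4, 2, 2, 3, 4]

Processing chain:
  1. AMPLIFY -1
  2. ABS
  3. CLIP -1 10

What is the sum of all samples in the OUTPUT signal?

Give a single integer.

Answer: 22

Derivation:
Input: [5, 2, -4, 2, 2, 3, 4]
Stage 1 (AMPLIFY -1): 5*-1=-5, 2*-1=-2, -4*-1=4, 2*-1=-2, 2*-1=-2, 3*-1=-3, 4*-1=-4 -> [-5, -2, 4, -2, -2, -3, -4]
Stage 2 (ABS): |-5|=5, |-2|=2, |4|=4, |-2|=2, |-2|=2, |-3|=3, |-4|=4 -> [5, 2, 4, 2, 2, 3, 4]
Stage 3 (CLIP -1 10): clip(5,-1,10)=5, clip(2,-1,10)=2, clip(4,-1,10)=4, clip(2,-1,10)=2, clip(2,-1,10)=2, clip(3,-1,10)=3, clip(4,-1,10)=4 -> [5, 2, 4, 2, 2, 3, 4]
Output sum: 22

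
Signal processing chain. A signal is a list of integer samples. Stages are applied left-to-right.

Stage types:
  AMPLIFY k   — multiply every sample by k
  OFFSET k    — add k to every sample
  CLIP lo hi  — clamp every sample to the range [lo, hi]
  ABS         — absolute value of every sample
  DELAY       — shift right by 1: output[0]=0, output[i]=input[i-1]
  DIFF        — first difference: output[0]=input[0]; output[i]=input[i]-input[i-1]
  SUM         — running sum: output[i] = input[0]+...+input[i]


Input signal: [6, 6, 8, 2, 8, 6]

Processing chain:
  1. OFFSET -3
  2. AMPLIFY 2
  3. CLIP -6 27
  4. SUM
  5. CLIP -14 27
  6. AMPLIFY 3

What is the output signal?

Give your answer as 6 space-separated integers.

Input: [6, 6, 8, 2, 8, 6]
Stage 1 (OFFSET -3): 6+-3=3, 6+-3=3, 8+-3=5, 2+-3=-1, 8+-3=5, 6+-3=3 -> [3, 3, 5, -1, 5, 3]
Stage 2 (AMPLIFY 2): 3*2=6, 3*2=6, 5*2=10, -1*2=-2, 5*2=10, 3*2=6 -> [6, 6, 10, -2, 10, 6]
Stage 3 (CLIP -6 27): clip(6,-6,27)=6, clip(6,-6,27)=6, clip(10,-6,27)=10, clip(-2,-6,27)=-2, clip(10,-6,27)=10, clip(6,-6,27)=6 -> [6, 6, 10, -2, 10, 6]
Stage 4 (SUM): sum[0..0]=6, sum[0..1]=12, sum[0..2]=22, sum[0..3]=20, sum[0..4]=30, sum[0..5]=36 -> [6, 12, 22, 20, 30, 36]
Stage 5 (CLIP -14 27): clip(6,-14,27)=6, clip(12,-14,27)=12, clip(22,-14,27)=22, clip(20,-14,27)=20, clip(30,-14,27)=27, clip(36,-14,27)=27 -> [6, 12, 22, 20, 27, 27]
Stage 6 (AMPLIFY 3): 6*3=18, 12*3=36, 22*3=66, 20*3=60, 27*3=81, 27*3=81 -> [18, 36, 66, 60, 81, 81]

Answer: 18 36 66 60 81 81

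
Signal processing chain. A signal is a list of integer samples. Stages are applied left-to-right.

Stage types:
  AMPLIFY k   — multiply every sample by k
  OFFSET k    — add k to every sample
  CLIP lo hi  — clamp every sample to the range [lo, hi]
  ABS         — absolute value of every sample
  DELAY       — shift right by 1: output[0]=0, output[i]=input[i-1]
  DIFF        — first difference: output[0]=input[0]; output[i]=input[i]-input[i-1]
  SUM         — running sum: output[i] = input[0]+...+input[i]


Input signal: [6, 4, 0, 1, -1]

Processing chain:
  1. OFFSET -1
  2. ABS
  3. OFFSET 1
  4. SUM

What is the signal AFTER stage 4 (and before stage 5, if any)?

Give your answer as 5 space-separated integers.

Answer: 6 10 12 13 16

Derivation:
Input: [6, 4, 0, 1, -1]
Stage 1 (OFFSET -1): 6+-1=5, 4+-1=3, 0+-1=-1, 1+-1=0, -1+-1=-2 -> [5, 3, -1, 0, -2]
Stage 2 (ABS): |5|=5, |3|=3, |-1|=1, |0|=0, |-2|=2 -> [5, 3, 1, 0, 2]
Stage 3 (OFFSET 1): 5+1=6, 3+1=4, 1+1=2, 0+1=1, 2+1=3 -> [6, 4, 2, 1, 3]
Stage 4 (SUM): sum[0..0]=6, sum[0..1]=10, sum[0..2]=12, sum[0..3]=13, sum[0..4]=16 -> [6, 10, 12, 13, 16]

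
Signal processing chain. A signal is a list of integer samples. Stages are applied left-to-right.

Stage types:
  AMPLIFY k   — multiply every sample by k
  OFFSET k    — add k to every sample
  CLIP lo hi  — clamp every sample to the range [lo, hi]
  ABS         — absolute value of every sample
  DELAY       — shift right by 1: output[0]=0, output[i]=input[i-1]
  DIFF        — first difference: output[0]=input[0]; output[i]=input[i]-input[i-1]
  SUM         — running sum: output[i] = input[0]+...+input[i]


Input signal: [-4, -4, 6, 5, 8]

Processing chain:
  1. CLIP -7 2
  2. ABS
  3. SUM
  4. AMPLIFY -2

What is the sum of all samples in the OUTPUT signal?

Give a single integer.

Answer: -96

Derivation:
Input: [-4, -4, 6, 5, 8]
Stage 1 (CLIP -7 2): clip(-4,-7,2)=-4, clip(-4,-7,2)=-4, clip(6,-7,2)=2, clip(5,-7,2)=2, clip(8,-7,2)=2 -> [-4, -4, 2, 2, 2]
Stage 2 (ABS): |-4|=4, |-4|=4, |2|=2, |2|=2, |2|=2 -> [4, 4, 2, 2, 2]
Stage 3 (SUM): sum[0..0]=4, sum[0..1]=8, sum[0..2]=10, sum[0..3]=12, sum[0..4]=14 -> [4, 8, 10, 12, 14]
Stage 4 (AMPLIFY -2): 4*-2=-8, 8*-2=-16, 10*-2=-20, 12*-2=-24, 14*-2=-28 -> [-8, -16, -20, -24, -28]
Output sum: -96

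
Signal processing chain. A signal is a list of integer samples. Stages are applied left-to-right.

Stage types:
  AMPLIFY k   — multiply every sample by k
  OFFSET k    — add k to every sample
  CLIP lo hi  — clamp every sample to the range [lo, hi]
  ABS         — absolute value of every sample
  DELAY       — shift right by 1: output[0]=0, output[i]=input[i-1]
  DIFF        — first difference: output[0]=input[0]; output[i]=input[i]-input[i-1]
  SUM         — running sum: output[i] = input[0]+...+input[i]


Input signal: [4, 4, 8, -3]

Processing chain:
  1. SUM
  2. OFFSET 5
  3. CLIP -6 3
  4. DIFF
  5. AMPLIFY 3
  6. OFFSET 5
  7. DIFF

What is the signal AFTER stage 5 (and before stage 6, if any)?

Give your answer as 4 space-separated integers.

Answer: 9 0 0 0

Derivation:
Input: [4, 4, 8, -3]
Stage 1 (SUM): sum[0..0]=4, sum[0..1]=8, sum[0..2]=16, sum[0..3]=13 -> [4, 8, 16, 13]
Stage 2 (OFFSET 5): 4+5=9, 8+5=13, 16+5=21, 13+5=18 -> [9, 13, 21, 18]
Stage 3 (CLIP -6 3): clip(9,-6,3)=3, clip(13,-6,3)=3, clip(21,-6,3)=3, clip(18,-6,3)=3 -> [3, 3, 3, 3]
Stage 4 (DIFF): s[0]=3, 3-3=0, 3-3=0, 3-3=0 -> [3, 0, 0, 0]
Stage 5 (AMPLIFY 3): 3*3=9, 0*3=0, 0*3=0, 0*3=0 -> [9, 0, 0, 0]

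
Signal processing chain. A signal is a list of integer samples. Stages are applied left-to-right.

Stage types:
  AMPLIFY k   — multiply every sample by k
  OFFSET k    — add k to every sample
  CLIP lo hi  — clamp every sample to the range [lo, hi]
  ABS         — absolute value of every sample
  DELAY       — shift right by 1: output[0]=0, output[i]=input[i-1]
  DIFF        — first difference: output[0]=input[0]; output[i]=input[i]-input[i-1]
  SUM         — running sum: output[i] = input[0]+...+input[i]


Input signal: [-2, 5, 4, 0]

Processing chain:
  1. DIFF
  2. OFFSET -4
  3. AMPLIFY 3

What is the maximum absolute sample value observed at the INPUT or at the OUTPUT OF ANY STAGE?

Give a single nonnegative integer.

Input: [-2, 5, 4, 0] (max |s|=5)
Stage 1 (DIFF): s[0]=-2, 5--2=7, 4-5=-1, 0-4=-4 -> [-2, 7, -1, -4] (max |s|=7)
Stage 2 (OFFSET -4): -2+-4=-6, 7+-4=3, -1+-4=-5, -4+-4=-8 -> [-6, 3, -5, -8] (max |s|=8)
Stage 3 (AMPLIFY 3): -6*3=-18, 3*3=9, -5*3=-15, -8*3=-24 -> [-18, 9, -15, -24] (max |s|=24)
Overall max amplitude: 24

Answer: 24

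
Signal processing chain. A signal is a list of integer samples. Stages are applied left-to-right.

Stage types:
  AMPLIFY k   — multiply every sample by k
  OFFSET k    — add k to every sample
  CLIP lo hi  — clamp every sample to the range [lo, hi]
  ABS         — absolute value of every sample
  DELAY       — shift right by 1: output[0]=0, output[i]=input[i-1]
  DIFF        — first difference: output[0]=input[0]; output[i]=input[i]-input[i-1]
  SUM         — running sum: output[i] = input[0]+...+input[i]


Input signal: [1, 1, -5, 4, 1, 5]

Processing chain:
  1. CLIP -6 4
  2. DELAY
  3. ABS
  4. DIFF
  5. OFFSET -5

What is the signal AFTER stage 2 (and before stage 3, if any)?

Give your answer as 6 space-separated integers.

Input: [1, 1, -5, 4, 1, 5]
Stage 1 (CLIP -6 4): clip(1,-6,4)=1, clip(1,-6,4)=1, clip(-5,-6,4)=-5, clip(4,-6,4)=4, clip(1,-6,4)=1, clip(5,-6,4)=4 -> [1, 1, -5, 4, 1, 4]
Stage 2 (DELAY): [0, 1, 1, -5, 4, 1] = [0, 1, 1, -5, 4, 1] -> [0, 1, 1, -5, 4, 1]

Answer: 0 1 1 -5 4 1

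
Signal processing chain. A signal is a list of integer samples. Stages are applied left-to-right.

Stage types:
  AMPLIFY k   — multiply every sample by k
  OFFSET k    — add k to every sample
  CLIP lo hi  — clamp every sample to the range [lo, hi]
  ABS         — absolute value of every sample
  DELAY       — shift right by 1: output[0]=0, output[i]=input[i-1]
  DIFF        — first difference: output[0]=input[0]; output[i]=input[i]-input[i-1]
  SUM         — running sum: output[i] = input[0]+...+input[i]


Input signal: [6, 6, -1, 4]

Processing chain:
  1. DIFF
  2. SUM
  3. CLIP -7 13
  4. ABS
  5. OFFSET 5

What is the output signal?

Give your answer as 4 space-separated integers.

Answer: 11 11 6 9

Derivation:
Input: [6, 6, -1, 4]
Stage 1 (DIFF): s[0]=6, 6-6=0, -1-6=-7, 4--1=5 -> [6, 0, -7, 5]
Stage 2 (SUM): sum[0..0]=6, sum[0..1]=6, sum[0..2]=-1, sum[0..3]=4 -> [6, 6, -1, 4]
Stage 3 (CLIP -7 13): clip(6,-7,13)=6, clip(6,-7,13)=6, clip(-1,-7,13)=-1, clip(4,-7,13)=4 -> [6, 6, -1, 4]
Stage 4 (ABS): |6|=6, |6|=6, |-1|=1, |4|=4 -> [6, 6, 1, 4]
Stage 5 (OFFSET 5): 6+5=11, 6+5=11, 1+5=6, 4+5=9 -> [11, 11, 6, 9]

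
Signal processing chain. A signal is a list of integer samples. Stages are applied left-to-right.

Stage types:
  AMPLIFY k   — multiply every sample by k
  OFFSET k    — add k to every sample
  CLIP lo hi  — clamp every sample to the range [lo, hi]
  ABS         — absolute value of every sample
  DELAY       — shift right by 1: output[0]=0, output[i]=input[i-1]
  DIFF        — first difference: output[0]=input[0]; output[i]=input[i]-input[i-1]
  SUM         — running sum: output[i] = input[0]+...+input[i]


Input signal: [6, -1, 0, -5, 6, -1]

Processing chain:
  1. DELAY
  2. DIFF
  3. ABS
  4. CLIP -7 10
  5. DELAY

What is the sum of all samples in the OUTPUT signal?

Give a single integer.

Input: [6, -1, 0, -5, 6, -1]
Stage 1 (DELAY): [0, 6, -1, 0, -5, 6] = [0, 6, -1, 0, -5, 6] -> [0, 6, -1, 0, -5, 6]
Stage 2 (DIFF): s[0]=0, 6-0=6, -1-6=-7, 0--1=1, -5-0=-5, 6--5=11 -> [0, 6, -7, 1, -5, 11]
Stage 3 (ABS): |0|=0, |6|=6, |-7|=7, |1|=1, |-5|=5, |11|=11 -> [0, 6, 7, 1, 5, 11]
Stage 4 (CLIP -7 10): clip(0,-7,10)=0, clip(6,-7,10)=6, clip(7,-7,10)=7, clip(1,-7,10)=1, clip(5,-7,10)=5, clip(11,-7,10)=10 -> [0, 6, 7, 1, 5, 10]
Stage 5 (DELAY): [0, 0, 6, 7, 1, 5] = [0, 0, 6, 7, 1, 5] -> [0, 0, 6, 7, 1, 5]
Output sum: 19

Answer: 19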